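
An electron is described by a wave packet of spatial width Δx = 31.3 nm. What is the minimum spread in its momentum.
1.685 × 10^-27 kg·m/s

For a wave packet, the spatial width Δx and momentum spread Δp are related by the uncertainty principle:
ΔxΔp ≥ ℏ/2

The minimum momentum spread is:
Δp_min = ℏ/(2Δx)
Δp_min = (1.055e-34 J·s) / (2 × 3.130e-08 m)
Δp_min = 1.685e-27 kg·m/s

A wave packet cannot have both a well-defined position and well-defined momentum.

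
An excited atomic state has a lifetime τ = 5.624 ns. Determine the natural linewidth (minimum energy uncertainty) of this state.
58.518 neV

Using the energy-time uncertainty principle:
ΔEΔt ≥ ℏ/2

The lifetime τ represents the time uncertainty Δt.
The natural linewidth (minimum energy uncertainty) is:

ΔE = ℏ/(2τ)
ΔE = (1.055e-34 J·s) / (2 × 5.624e-09 s)
ΔE = 9.376e-27 J = 58.518 neV

This natural linewidth limits the precision of spectroscopic measurements.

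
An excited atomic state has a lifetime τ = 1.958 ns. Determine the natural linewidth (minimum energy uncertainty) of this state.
168.083 neV

Using the energy-time uncertainty principle:
ΔEΔt ≥ ℏ/2

The lifetime τ represents the time uncertainty Δt.
The natural linewidth (minimum energy uncertainty) is:

ΔE = ℏ/(2τ)
ΔE = (1.055e-34 J·s) / (2 × 1.958e-09 s)
ΔE = 2.693e-26 J = 168.083 neV

This natural linewidth limits the precision of spectroscopic measurements.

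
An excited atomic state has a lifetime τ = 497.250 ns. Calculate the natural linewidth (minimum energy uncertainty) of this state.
661.852 peV

Using the energy-time uncertainty principle:
ΔEΔt ≥ ℏ/2

The lifetime τ represents the time uncertainty Δt.
The natural linewidth (minimum energy uncertainty) is:

ΔE = ℏ/(2τ)
ΔE = (1.055e-34 J·s) / (2 × 4.972e-07 s)
ΔE = 1.060e-28 J = 661.852 peV

This natural linewidth limits the precision of spectroscopic measurements.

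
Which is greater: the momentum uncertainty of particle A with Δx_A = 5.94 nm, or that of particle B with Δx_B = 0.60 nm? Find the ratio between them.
Particle B has the larger minimum momentum uncertainty, by a factor of 9.90.

For each particle, the minimum momentum uncertainty is Δp_min = ℏ/(2Δx):

Particle A: Δp_A = ℏ/(2×5.940e-09 m) = 8.877e-27 kg·m/s
Particle B: Δp_B = ℏ/(2×6.000e-10 m) = 8.788e-26 kg·m/s

Ratio: Δp_B/Δp_A = 9.90

Since Δp_min ∝ 1/Δx, the particle with smaller position uncertainty (B) has larger momentum uncertainty.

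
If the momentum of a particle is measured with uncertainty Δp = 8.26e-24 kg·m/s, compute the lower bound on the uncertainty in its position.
6.384 pm

Using the Heisenberg uncertainty principle:
ΔxΔp ≥ ℏ/2

The minimum uncertainty in position is:
Δx_min = ℏ/(2Δp)
Δx_min = (1.055e-34 J·s) / (2 × 8.260e-24 kg·m/s)
Δx_min = 6.384e-12 m = 6.384 pm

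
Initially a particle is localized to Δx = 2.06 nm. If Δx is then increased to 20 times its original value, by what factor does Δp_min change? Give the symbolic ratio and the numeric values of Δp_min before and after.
Original Δp_min = 2.560 × 10^-26 kg·m/s; new Δp'_min = 1.280 × 10^-27 kg·m/s; ratio Δp'_min/Δp_min = 1/20.

From the uncertainty principle ΔxΔp ≥ ℏ/2, the minimum momentum uncertainty is Δp_min = ℏ/(2Δx).

Original (Δx = 2.06 nm = 2.060e-09 m):
Δp_min = (1.055e-34 J·s)/(2 × 2.060e-09 m) = 2.560e-26 kg·m/s

When Δx → 20Δx:
Δp'_min = ℏ/(2 × 20Δx) = (1/20) × ℏ/(2Δx) = (1/20) × Δp_min
Δp'_min = 1/20 × 2.560e-26 kg·m/s = 1.280e-27 kg·m/s

Since Δp_min ∝ 1/Δx, when Δx is increased to 20 times its original value, Δp_min decreases to 1/20 of its original value.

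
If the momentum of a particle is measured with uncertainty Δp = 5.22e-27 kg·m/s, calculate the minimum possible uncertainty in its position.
10.101 nm

Using the Heisenberg uncertainty principle:
ΔxΔp ≥ ℏ/2

The minimum uncertainty in position is:
Δx_min = ℏ/(2Δp)
Δx_min = (1.055e-34 J·s) / (2 × 5.220e-27 kg·m/s)
Δx_min = 1.010e-08 m = 10.101 nm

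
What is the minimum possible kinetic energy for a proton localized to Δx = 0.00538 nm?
179.221 meV

Localizing a particle requires giving it sufficient momentum uncertainty:

1. From uncertainty principle: Δp ≥ ℏ/(2Δx)
   Δp_min = (1.055e-34 J·s) / (2 × 5.380e-12 m)
   Δp_min = 9.801e-24 kg·m/s

2. This momentum uncertainty corresponds to kinetic energy:
   KE ≈ (Δp)²/(2m) = (9.801e-24)²/(2 × 1.673e-27 kg)
   KE = 2.871e-20 J = 179.221 meV

Tighter localization requires more energy.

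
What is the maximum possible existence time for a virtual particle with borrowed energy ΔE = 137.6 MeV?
2.392 ys

Using the energy-time uncertainty principle:
ΔEΔt ≥ ℏ/2

For a virtual particle borrowing energy ΔE, the maximum lifetime is:
Δt_max = ℏ/(2ΔE)

Converting energy:
ΔE = 137.6 MeV = 2.205e-11 J

Δt_max = (1.055e-34 J·s) / (2 × 2.205e-11 J)
Δt_max = 2.392e-24 s = 2.392 ys

Virtual particles with higher borrowed energy exist for shorter times.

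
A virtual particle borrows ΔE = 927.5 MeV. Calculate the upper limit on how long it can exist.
3.548 × 10^-25 s

Using the energy-time uncertainty principle:
ΔEΔt ≥ ℏ/2

For a virtual particle borrowing energy ΔE, the maximum lifetime is:
Δt_max = ℏ/(2ΔE)

Converting energy:
ΔE = 927.5 MeV = 1.486e-10 J

Δt_max = (1.055e-34 J·s) / (2 × 1.486e-10 J)
Δt_max = 3.548e-25 s = 3.548 × 10^-25 s

Virtual particles with higher borrowed energy exist for shorter times.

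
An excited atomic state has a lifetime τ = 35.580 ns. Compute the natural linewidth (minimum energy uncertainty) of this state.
9.250 neV

Using the energy-time uncertainty principle:
ΔEΔt ≥ ℏ/2

The lifetime τ represents the time uncertainty Δt.
The natural linewidth (minimum energy uncertainty) is:

ΔE = ℏ/(2τ)
ΔE = (1.055e-34 J·s) / (2 × 3.558e-08 s)
ΔE = 1.482e-27 J = 9.250 neV

This natural linewidth limits the precision of spectroscopic measurements.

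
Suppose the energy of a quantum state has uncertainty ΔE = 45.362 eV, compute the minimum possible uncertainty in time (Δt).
7.255 as

Using the energy-time uncertainty principle:
ΔEΔt ≥ ℏ/2

The minimum uncertainty in time is:
Δt_min = ℏ/(2ΔE)
Δt_min = (1.055e-34 J·s) / (2 × 7.268e-18 J)
Δt_min = 7.255e-18 s = 7.255 as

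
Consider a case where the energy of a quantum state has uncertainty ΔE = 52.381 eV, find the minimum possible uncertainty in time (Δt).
6.283 as

Using the energy-time uncertainty principle:
ΔEΔt ≥ ℏ/2

The minimum uncertainty in time is:
Δt_min = ℏ/(2ΔE)
Δt_min = (1.055e-34 J·s) / (2 × 8.392e-18 J)
Δt_min = 6.283e-18 s = 6.283 as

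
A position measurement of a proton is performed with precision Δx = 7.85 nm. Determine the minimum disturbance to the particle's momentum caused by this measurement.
6.717 × 10^-27 kg·m/s

The uncertainty principle implies that measuring position disturbs momentum:
ΔxΔp ≥ ℏ/2

When we measure position with precision Δx, we necessarily introduce a momentum uncertainty:
Δp ≥ ℏ/(2Δx)
Δp_min = (1.055e-34 J·s) / (2 × 7.850e-09 m)
Δp_min = 6.717e-27 kg·m/s

The more precisely we measure position, the greater the momentum disturbance.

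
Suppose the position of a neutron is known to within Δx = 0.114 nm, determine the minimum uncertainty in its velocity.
276.150 m/s

Using the Heisenberg uncertainty principle and Δp = mΔv:
ΔxΔp ≥ ℏ/2
Δx(mΔv) ≥ ℏ/2

The minimum uncertainty in velocity is:
Δv_min = ℏ/(2mΔx)
Δv_min = (1.055e-34 J·s) / (2 × 1.675e-27 kg × 1.140e-10 m)
Δv_min = 2.762e+02 m/s = 276.150 m/s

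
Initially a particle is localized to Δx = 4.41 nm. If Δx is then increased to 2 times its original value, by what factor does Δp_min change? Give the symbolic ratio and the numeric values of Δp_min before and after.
Original Δp_min = 1.196 × 10^-26 kg·m/s; new Δp'_min = 5.978 × 10^-27 kg·m/s; ratio Δp'_min/Δp_min = 1/2.

From the uncertainty principle ΔxΔp ≥ ℏ/2, the minimum momentum uncertainty is Δp_min = ℏ/(2Δx).

Original (Δx = 4.41 nm = 4.410e-09 m):
Δp_min = (1.055e-34 J·s)/(2 × 4.410e-09 m) = 1.196e-26 kg·m/s

When Δx → 2Δx:
Δp'_min = ℏ/(2 × 2Δx) = (1/2) × ℏ/(2Δx) = (1/2) × Δp_min
Δp'_min = 1/2 × 1.196e-26 kg·m/s = 5.978e-27 kg·m/s

Since Δp_min ∝ 1/Δx, when Δx is increased to 2 times its original value, Δp_min decreases to 1/2 of its original value.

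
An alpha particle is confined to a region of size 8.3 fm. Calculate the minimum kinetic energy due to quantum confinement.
18.955 keV

Using the uncertainty principle:

1. Position uncertainty: Δx ≈ 8.300e-15 m
2. Minimum momentum uncertainty: Δp = ℏ/(2Δx) = 6.353e-21 kg·m/s
3. Minimum kinetic energy:
   KE = (Δp)²/(2m) = (6.353e-21)²/(2 × 6.645e-27 kg)
   KE = 3.037e-15 J = 18.955 keV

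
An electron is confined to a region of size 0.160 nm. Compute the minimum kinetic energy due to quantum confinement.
372.069 meV

Using the uncertainty principle:

1. Position uncertainty: Δx ≈ 1.600e-10 m
2. Minimum momentum uncertainty: Δp = ℏ/(2Δx) = 3.296e-25 kg·m/s
3. Minimum kinetic energy:
   KE = (Δp)²/(2m) = (3.296e-25)²/(2 × 9.109e-31 kg)
   KE = 5.961e-20 J = 372.069 meV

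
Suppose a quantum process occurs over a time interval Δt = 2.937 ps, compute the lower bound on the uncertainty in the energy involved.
112.055 μeV

Using the energy-time uncertainty principle:
ΔEΔt ≥ ℏ/2

The minimum uncertainty in energy is:
ΔE_min = ℏ/(2Δt)
ΔE_min = (1.055e-34 J·s) / (2 × 2.937e-12 s)
ΔE_min = 1.795e-23 J = 112.055 μeV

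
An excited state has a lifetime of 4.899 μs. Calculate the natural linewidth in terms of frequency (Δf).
16.244 kHz

Using the energy-time uncertainty principle and E = hf:
ΔEΔt ≥ ℏ/2
hΔf·Δt ≥ ℏ/2

The minimum frequency uncertainty is:
Δf = ℏ/(2hτ) = 1/(4πτ)
Δf = 1/(4π × 4.899e-06 s)
Δf = 1.624e+04 Hz = 16.244 kHz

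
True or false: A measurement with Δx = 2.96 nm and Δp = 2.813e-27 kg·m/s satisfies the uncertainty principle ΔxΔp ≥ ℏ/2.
No, it violates the uncertainty principle (impossible measurement).

Calculate the product ΔxΔp:
ΔxΔp = (2.960e-09 m) × (2.813e-27 kg·m/s)
ΔxΔp = 8.326e-36 J·s

Compare to the minimum allowed value ℏ/2:
ℏ/2 = 5.273e-35 J·s

Since ΔxΔp = 8.326e-36 J·s < 5.273e-35 J·s = ℏ/2,
the measurement violates the uncertainty principle.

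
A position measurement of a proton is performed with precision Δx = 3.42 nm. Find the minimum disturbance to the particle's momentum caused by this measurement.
1.542 × 10^-26 kg·m/s

The uncertainty principle implies that measuring position disturbs momentum:
ΔxΔp ≥ ℏ/2

When we measure position with precision Δx, we necessarily introduce a momentum uncertainty:
Δp ≥ ℏ/(2Δx)
Δp_min = (1.055e-34 J·s) / (2 × 3.420e-09 m)
Δp_min = 1.542e-26 kg·m/s

The more precisely we measure position, the greater the momentum disturbance.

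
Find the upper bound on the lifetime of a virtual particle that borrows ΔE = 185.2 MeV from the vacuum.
1.777 ys

Using the energy-time uncertainty principle:
ΔEΔt ≥ ℏ/2

For a virtual particle borrowing energy ΔE, the maximum lifetime is:
Δt_max = ℏ/(2ΔE)

Converting energy:
ΔE = 185.2 MeV = 2.967e-11 J

Δt_max = (1.055e-34 J·s) / (2 × 2.967e-11 J)
Δt_max = 1.777e-24 s = 1.777 ys

Virtual particles with higher borrowed energy exist for shorter times.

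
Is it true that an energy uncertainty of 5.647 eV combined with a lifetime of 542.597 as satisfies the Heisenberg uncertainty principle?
Yes, it satisfies the uncertainty relation.

Calculate the product ΔEΔt:
ΔE = 5.647 eV = 9.047e-19 J
ΔEΔt = (9.047e-19 J) × (5.426e-16 s)
ΔEΔt = 4.909e-34 J·s

Compare to the minimum allowed value ℏ/2:
ℏ/2 = 5.273e-35 J·s

Since ΔEΔt = 4.909e-34 J·s ≥ 5.273e-35 J·s = ℏ/2,
this satisfies the uncertainty relation.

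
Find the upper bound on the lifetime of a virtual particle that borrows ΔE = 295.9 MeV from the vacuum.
1.112 ys

Using the energy-time uncertainty principle:
ΔEΔt ≥ ℏ/2

For a virtual particle borrowing energy ΔE, the maximum lifetime is:
Δt_max = ℏ/(2ΔE)

Converting energy:
ΔE = 295.9 MeV = 4.741e-11 J

Δt_max = (1.055e-34 J·s) / (2 × 4.741e-11 J)
Δt_max = 1.112e-24 s = 1.112 ys

Virtual particles with higher borrowed energy exist for shorter times.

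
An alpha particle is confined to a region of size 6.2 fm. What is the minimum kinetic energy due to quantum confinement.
33.970 keV

Using the uncertainty principle:

1. Position uncertainty: Δx ≈ 6.200e-15 m
2. Minimum momentum uncertainty: Δp = ℏ/(2Δx) = 8.505e-21 kg·m/s
3. Minimum kinetic energy:
   KE = (Δp)²/(2m) = (8.505e-21)²/(2 × 6.645e-27 kg)
   KE = 5.443e-15 J = 33.970 keV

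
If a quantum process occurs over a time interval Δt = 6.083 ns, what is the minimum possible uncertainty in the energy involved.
54.103 neV

Using the energy-time uncertainty principle:
ΔEΔt ≥ ℏ/2

The minimum uncertainty in energy is:
ΔE_min = ℏ/(2Δt)
ΔE_min = (1.055e-34 J·s) / (2 × 6.083e-09 s)
ΔE_min = 8.668e-27 J = 54.103 neV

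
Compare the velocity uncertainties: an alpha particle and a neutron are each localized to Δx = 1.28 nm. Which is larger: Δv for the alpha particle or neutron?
The neutron has the larger minimum velocity uncertainty, by a ratio of 4.0.

For both particles, Δp_min = ℏ/(2Δx) = 4.119e-26 kg·m/s (same for both).

The velocity uncertainty is Δv = Δp/m:
- alpha particle: Δv = 4.119e-26 / 6.645e-27 = 6.200e+00 m/s = 6.200 m/s
- neutron: Δv = 4.119e-26 / 1.675e-27 = 2.459e+01 m/s = 24.595 m/s

Ratio: 2.459e+01 / 6.200e+00 = 4.0

The lighter particle has larger velocity uncertainty because Δv ∝ 1/m.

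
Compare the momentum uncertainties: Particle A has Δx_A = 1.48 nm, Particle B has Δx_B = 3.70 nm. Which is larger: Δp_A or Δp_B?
Particle A has the larger minimum momentum uncertainty, by a factor of 2.50.

For each particle, the minimum momentum uncertainty is Δp_min = ℏ/(2Δx):

Particle A: Δp_A = ℏ/(2×1.480e-09 m) = 3.563e-26 kg·m/s
Particle B: Δp_B = ℏ/(2×3.700e-09 m) = 1.425e-26 kg·m/s

Ratio: Δp_A/Δp_B = 2.50

Since Δp_min ∝ 1/Δx, the particle with smaller position uncertainty (A) has larger momentum uncertainty.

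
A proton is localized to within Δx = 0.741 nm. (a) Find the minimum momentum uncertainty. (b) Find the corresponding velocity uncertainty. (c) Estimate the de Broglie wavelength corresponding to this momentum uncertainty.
(a) Δp_min = 7.116 × 10^-26 kg·m/s
(b) Δv_min = 42.543 m/s
(c) λ_dB = 9.312 nm

Step-by-step:

(a) From the uncertainty principle:
Δp_min = ℏ/(2Δx) = (1.055e-34 J·s)/(2 × 7.410e-10 m) = 7.116e-26 kg·m/s

(b) The velocity uncertainty:
Δv = Δp/m = (7.116e-26 kg·m/s)/(1.673e-27 kg) = 4.254e+01 m/s = 42.543 m/s

(c) The de Broglie wavelength for this momentum:
λ = h/p = (6.626e-34 J·s)/(7.116e-26 kg·m/s) = 9.312e-09 m = 9.312 nm

Note: The de Broglie wavelength is comparable to the localization size, as expected from wave-particle duality.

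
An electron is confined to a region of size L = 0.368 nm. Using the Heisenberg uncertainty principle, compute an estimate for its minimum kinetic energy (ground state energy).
70.334 meV

Using the uncertainty principle to estimate ground state energy:

1. The position uncertainty is approximately the confinement size:
   Δx ≈ L = 3.680e-10 m

2. From ΔxΔp ≥ ℏ/2, the minimum momentum uncertainty is:
   Δp ≈ ℏ/(2L) = 1.433e-25 kg·m/s

3. The kinetic energy is approximately:
   KE ≈ (Δp)²/(2m) = (1.433e-25)²/(2 × 9.109e-31 kg)
   KE ≈ 1.127e-20 J = 70.334 meV

This is an order-of-magnitude estimate of the ground state energy.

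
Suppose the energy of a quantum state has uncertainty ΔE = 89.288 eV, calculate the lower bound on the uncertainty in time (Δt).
3.686 as

Using the energy-time uncertainty principle:
ΔEΔt ≥ ℏ/2

The minimum uncertainty in time is:
Δt_min = ℏ/(2ΔE)
Δt_min = (1.055e-34 J·s) / (2 × 1.431e-17 J)
Δt_min = 3.686e-18 s = 3.686 as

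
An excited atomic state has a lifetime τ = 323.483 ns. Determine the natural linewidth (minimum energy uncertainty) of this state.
1.017 neV

Using the energy-time uncertainty principle:
ΔEΔt ≥ ℏ/2

The lifetime τ represents the time uncertainty Δt.
The natural linewidth (minimum energy uncertainty) is:

ΔE = ℏ/(2τ)
ΔE = (1.055e-34 J·s) / (2 × 3.235e-07 s)
ΔE = 1.630e-28 J = 1.017 neV

This natural linewidth limits the precision of spectroscopic measurements.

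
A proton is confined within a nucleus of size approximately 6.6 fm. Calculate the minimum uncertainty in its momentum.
7.989 × 10^-21 kg·m/s

Using the Heisenberg uncertainty principle:
ΔxΔp ≥ ℏ/2

With Δx ≈ L = 6.600e-15 m (the confinement size):
Δp_min = ℏ/(2Δx)
Δp_min = (1.055e-34 J·s) / (2 × 6.600e-15 m)
Δp_min = 7.989e-21 kg·m/s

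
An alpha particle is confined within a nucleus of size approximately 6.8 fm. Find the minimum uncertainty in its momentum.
7.754 × 10^-21 kg·m/s

Using the Heisenberg uncertainty principle:
ΔxΔp ≥ ℏ/2

With Δx ≈ L = 6.800e-15 m (the confinement size):
Δp_min = ℏ/(2Δx)
Δp_min = (1.055e-34 J·s) / (2 × 6.800e-15 m)
Δp_min = 7.754e-21 kg·m/s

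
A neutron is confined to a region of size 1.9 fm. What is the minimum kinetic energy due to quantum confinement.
1.435 MeV

Using the uncertainty principle:

1. Position uncertainty: Δx ≈ 1.900e-15 m
2. Minimum momentum uncertainty: Δp = ℏ/(2Δx) = 2.775e-20 kg·m/s
3. Minimum kinetic energy:
   KE = (Δp)²/(2m) = (2.775e-20)²/(2 × 1.675e-27 kg)
   KE = 2.299e-13 J = 1.435 MeV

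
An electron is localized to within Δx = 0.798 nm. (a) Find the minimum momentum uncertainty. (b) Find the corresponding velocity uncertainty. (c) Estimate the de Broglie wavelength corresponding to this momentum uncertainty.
(a) Δp_min = 6.608 × 10^-26 kg·m/s
(b) Δv_min = 72.536 km/s
(c) λ_dB = 10.028 nm

Step-by-step:

(a) From the uncertainty principle:
Δp_min = ℏ/(2Δx) = (1.055e-34 J·s)/(2 × 7.980e-10 m) = 6.608e-26 kg·m/s

(b) The velocity uncertainty:
Δv = Δp/m = (6.608e-26 kg·m/s)/(9.109e-31 kg) = 7.254e+04 m/s = 72.536 km/s

(c) The de Broglie wavelength for this momentum:
λ = h/p = (6.626e-34 J·s)/(6.608e-26 kg·m/s) = 1.003e-08 m = 10.028 nm

Note: The de Broglie wavelength is comparable to the localization size, as expected from wave-particle duality.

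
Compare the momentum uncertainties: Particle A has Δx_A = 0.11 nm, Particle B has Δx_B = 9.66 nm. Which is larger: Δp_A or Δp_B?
Particle A has the larger minimum momentum uncertainty, by a factor of 87.82.

For each particle, the minimum momentum uncertainty is Δp_min = ℏ/(2Δx):

Particle A: Δp_A = ℏ/(2×1.100e-10 m) = 4.794e-25 kg·m/s
Particle B: Δp_B = ℏ/(2×9.660e-09 m) = 5.458e-27 kg·m/s

Ratio: Δp_A/Δp_B = 87.82

Since Δp_min ∝ 1/Δx, the particle with smaller position uncertainty (A) has larger momentum uncertainty.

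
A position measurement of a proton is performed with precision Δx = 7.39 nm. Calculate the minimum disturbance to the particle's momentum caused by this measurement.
7.135 × 10^-27 kg·m/s

The uncertainty principle implies that measuring position disturbs momentum:
ΔxΔp ≥ ℏ/2

When we measure position with precision Δx, we necessarily introduce a momentum uncertainty:
Δp ≥ ℏ/(2Δx)
Δp_min = (1.055e-34 J·s) / (2 × 7.390e-09 m)
Δp_min = 7.135e-27 kg·m/s

The more precisely we measure position, the greater the momentum disturbance.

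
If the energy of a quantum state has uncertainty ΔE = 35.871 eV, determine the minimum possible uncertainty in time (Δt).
9.175 as

Using the energy-time uncertainty principle:
ΔEΔt ≥ ℏ/2

The minimum uncertainty in time is:
Δt_min = ℏ/(2ΔE)
Δt_min = (1.055e-34 J·s) / (2 × 5.747e-18 J)
Δt_min = 9.175e-18 s = 9.175 as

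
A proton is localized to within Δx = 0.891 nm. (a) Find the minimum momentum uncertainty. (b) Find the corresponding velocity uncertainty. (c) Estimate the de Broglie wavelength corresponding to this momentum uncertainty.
(a) Δp_min = 5.918 × 10^-26 kg·m/s
(b) Δv_min = 35.381 m/s
(c) λ_dB = 11.197 nm

Step-by-step:

(a) From the uncertainty principle:
Δp_min = ℏ/(2Δx) = (1.055e-34 J·s)/(2 × 8.910e-10 m) = 5.918e-26 kg·m/s

(b) The velocity uncertainty:
Δv = Δp/m = (5.918e-26 kg·m/s)/(1.673e-27 kg) = 3.538e+01 m/s = 35.381 m/s

(c) The de Broglie wavelength for this momentum:
λ = h/p = (6.626e-34 J·s)/(5.918e-26 kg·m/s) = 1.120e-08 m = 11.197 nm

Note: The de Broglie wavelength is comparable to the localization size, as expected from wave-particle duality.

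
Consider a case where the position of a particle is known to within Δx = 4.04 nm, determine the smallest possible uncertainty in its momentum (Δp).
1.305 × 10^-26 kg·m/s

Using the Heisenberg uncertainty principle:
ΔxΔp ≥ ℏ/2

The minimum uncertainty in momentum is:
Δp_min = ℏ/(2Δx)
Δp_min = (1.055e-34 J·s) / (2 × 4.040e-09 m)
Δp_min = 1.305e-26 kg·m/s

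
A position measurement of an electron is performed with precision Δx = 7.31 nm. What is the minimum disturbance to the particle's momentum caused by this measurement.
7.213 × 10^-27 kg·m/s

The uncertainty principle implies that measuring position disturbs momentum:
ΔxΔp ≥ ℏ/2

When we measure position with precision Δx, we necessarily introduce a momentum uncertainty:
Δp ≥ ℏ/(2Δx)
Δp_min = (1.055e-34 J·s) / (2 × 7.310e-09 m)
Δp_min = 7.213e-27 kg·m/s

The more precisely we measure position, the greater the momentum disturbance.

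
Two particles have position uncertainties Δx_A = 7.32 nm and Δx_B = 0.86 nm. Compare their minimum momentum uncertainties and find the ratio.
Particle B has the larger minimum momentum uncertainty, by a factor of 8.51.

For each particle, the minimum momentum uncertainty is Δp_min = ℏ/(2Δx):

Particle A: Δp_A = ℏ/(2×7.320e-09 m) = 7.203e-27 kg·m/s
Particle B: Δp_B = ℏ/(2×8.600e-10 m) = 6.131e-26 kg·m/s

Ratio: Δp_B/Δp_A = 8.51

Since Δp_min ∝ 1/Δx, the particle with smaller position uncertainty (B) has larger momentum uncertainty.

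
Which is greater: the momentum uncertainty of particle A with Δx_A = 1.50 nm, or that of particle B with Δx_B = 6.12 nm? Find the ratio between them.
Particle A has the larger minimum momentum uncertainty, by a factor of 4.08.

For each particle, the minimum momentum uncertainty is Δp_min = ℏ/(2Δx):

Particle A: Δp_A = ℏ/(2×1.500e-09 m) = 3.515e-26 kg·m/s
Particle B: Δp_B = ℏ/(2×6.120e-09 m) = 8.616e-27 kg·m/s

Ratio: Δp_A/Δp_B = 4.08

Since Δp_min ∝ 1/Δx, the particle with smaller position uncertainty (A) has larger momentum uncertainty.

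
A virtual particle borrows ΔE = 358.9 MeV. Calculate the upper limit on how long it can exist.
9.170 × 10^-25 s

Using the energy-time uncertainty principle:
ΔEΔt ≥ ℏ/2

For a virtual particle borrowing energy ΔE, the maximum lifetime is:
Δt_max = ℏ/(2ΔE)

Converting energy:
ΔE = 358.9 MeV = 5.750e-11 J

Δt_max = (1.055e-34 J·s) / (2 × 5.750e-11 J)
Δt_max = 9.170e-25 s = 9.170 × 10^-25 s

Virtual particles with higher borrowed energy exist for shorter times.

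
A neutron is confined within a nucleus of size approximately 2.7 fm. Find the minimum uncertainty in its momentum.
1.953 × 10^-20 kg·m/s

Using the Heisenberg uncertainty principle:
ΔxΔp ≥ ℏ/2

With Δx ≈ L = 2.700e-15 m (the confinement size):
Δp_min = ℏ/(2Δx)
Δp_min = (1.055e-34 J·s) / (2 × 2.700e-15 m)
Δp_min = 1.953e-20 kg·m/s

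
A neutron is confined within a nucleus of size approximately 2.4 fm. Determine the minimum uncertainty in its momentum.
2.197 × 10^-20 kg·m/s

Using the Heisenberg uncertainty principle:
ΔxΔp ≥ ℏ/2

With Δx ≈ L = 2.400e-15 m (the confinement size):
Δp_min = ℏ/(2Δx)
Δp_min = (1.055e-34 J·s) / (2 × 2.400e-15 m)
Δp_min = 2.197e-20 kg·m/s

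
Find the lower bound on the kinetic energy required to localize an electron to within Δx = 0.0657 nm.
2.207 eV

Localizing a particle requires giving it sufficient momentum uncertainty:

1. From uncertainty principle: Δp ≥ ℏ/(2Δx)
   Δp_min = (1.055e-34 J·s) / (2 × 6.570e-11 m)
   Δp_min = 8.026e-25 kg·m/s

2. This momentum uncertainty corresponds to kinetic energy:
   KE ≈ (Δp)²/(2m) = (8.026e-25)²/(2 × 9.109e-31 kg)
   KE = 3.535e-19 J = 2.207 eV

Tighter localization requires more energy.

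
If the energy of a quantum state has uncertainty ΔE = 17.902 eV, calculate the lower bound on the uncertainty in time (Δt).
18.384 as

Using the energy-time uncertainty principle:
ΔEΔt ≥ ℏ/2

The minimum uncertainty in time is:
Δt_min = ℏ/(2ΔE)
Δt_min = (1.055e-34 J·s) / (2 × 2.868e-18 J)
Δt_min = 1.838e-17 s = 18.384 as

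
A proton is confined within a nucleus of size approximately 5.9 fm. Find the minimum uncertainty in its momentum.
8.937 × 10^-21 kg·m/s

Using the Heisenberg uncertainty principle:
ΔxΔp ≥ ℏ/2

With Δx ≈ L = 5.900e-15 m (the confinement size):
Δp_min = ℏ/(2Δx)
Δp_min = (1.055e-34 J·s) / (2 × 5.900e-15 m)
Δp_min = 8.937e-21 kg·m/s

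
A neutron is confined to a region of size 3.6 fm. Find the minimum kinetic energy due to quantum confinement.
399.715 keV

Using the uncertainty principle:

1. Position uncertainty: Δx ≈ 3.600e-15 m
2. Minimum momentum uncertainty: Δp = ℏ/(2Δx) = 1.465e-20 kg·m/s
3. Minimum kinetic energy:
   KE = (Δp)²/(2m) = (1.465e-20)²/(2 × 1.675e-27 kg)
   KE = 6.404e-14 J = 399.715 keV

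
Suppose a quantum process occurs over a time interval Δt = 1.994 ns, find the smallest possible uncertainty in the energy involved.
165.048 neV

Using the energy-time uncertainty principle:
ΔEΔt ≥ ℏ/2

The minimum uncertainty in energy is:
ΔE_min = ℏ/(2Δt)
ΔE_min = (1.055e-34 J·s) / (2 × 1.994e-09 s)
ΔE_min = 2.644e-26 J = 165.048 neV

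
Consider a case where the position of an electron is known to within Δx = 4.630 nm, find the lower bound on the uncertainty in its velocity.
12.502 km/s

Using the Heisenberg uncertainty principle and Δp = mΔv:
ΔxΔp ≥ ℏ/2
Δx(mΔv) ≥ ℏ/2

The minimum uncertainty in velocity is:
Δv_min = ℏ/(2mΔx)
Δv_min = (1.055e-34 J·s) / (2 × 9.109e-31 kg × 4.630e-09 m)
Δv_min = 1.250e+04 m/s = 12.502 km/s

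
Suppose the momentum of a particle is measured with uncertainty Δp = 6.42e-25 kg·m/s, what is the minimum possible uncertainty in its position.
82.132 pm

Using the Heisenberg uncertainty principle:
ΔxΔp ≥ ℏ/2

The minimum uncertainty in position is:
Δx_min = ℏ/(2Δp)
Δx_min = (1.055e-34 J·s) / (2 × 6.420e-25 kg·m/s)
Δx_min = 8.213e-11 m = 82.132 pm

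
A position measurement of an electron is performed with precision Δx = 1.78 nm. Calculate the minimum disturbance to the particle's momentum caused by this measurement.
2.962 × 10^-26 kg·m/s

The uncertainty principle implies that measuring position disturbs momentum:
ΔxΔp ≥ ℏ/2

When we measure position with precision Δx, we necessarily introduce a momentum uncertainty:
Δp ≥ ℏ/(2Δx)
Δp_min = (1.055e-34 J·s) / (2 × 1.780e-09 m)
Δp_min = 2.962e-26 kg·m/s

The more precisely we measure position, the greater the momentum disturbance.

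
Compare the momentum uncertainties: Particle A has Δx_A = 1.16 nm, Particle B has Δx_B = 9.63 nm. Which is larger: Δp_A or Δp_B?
Particle A has the larger minimum momentum uncertainty, by a factor of 8.30.

For each particle, the minimum momentum uncertainty is Δp_min = ℏ/(2Δx):

Particle A: Δp_A = ℏ/(2×1.160e-09 m) = 4.546e-26 kg·m/s
Particle B: Δp_B = ℏ/(2×9.630e-09 m) = 5.475e-27 kg·m/s

Ratio: Δp_A/Δp_B = 8.30

Since Δp_min ∝ 1/Δx, the particle with smaller position uncertainty (A) has larger momentum uncertainty.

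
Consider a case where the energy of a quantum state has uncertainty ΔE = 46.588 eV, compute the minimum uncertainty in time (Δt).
7.064 as

Using the energy-time uncertainty principle:
ΔEΔt ≥ ℏ/2

The minimum uncertainty in time is:
Δt_min = ℏ/(2ΔE)
Δt_min = (1.055e-34 J·s) / (2 × 7.464e-18 J)
Δt_min = 7.064e-18 s = 7.064 as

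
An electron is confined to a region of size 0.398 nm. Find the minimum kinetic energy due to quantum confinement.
60.131 meV

Using the uncertainty principle:

1. Position uncertainty: Δx ≈ 3.980e-10 m
2. Minimum momentum uncertainty: Δp = ℏ/(2Δx) = 1.325e-25 kg·m/s
3. Minimum kinetic energy:
   KE = (Δp)²/(2m) = (1.325e-25)²/(2 × 9.109e-31 kg)
   KE = 9.634e-21 J = 60.131 meV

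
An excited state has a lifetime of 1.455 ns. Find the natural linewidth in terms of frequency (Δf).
54.692 MHz

Using the energy-time uncertainty principle and E = hf:
ΔEΔt ≥ ℏ/2
hΔf·Δt ≥ ℏ/2

The minimum frequency uncertainty is:
Δf = ℏ/(2hτ) = 1/(4πτ)
Δf = 1/(4π × 1.455e-09 s)
Δf = 5.469e+07 Hz = 54.692 MHz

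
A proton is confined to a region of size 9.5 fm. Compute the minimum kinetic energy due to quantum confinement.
57.479 keV

Using the uncertainty principle:

1. Position uncertainty: Δx ≈ 9.500e-15 m
2. Minimum momentum uncertainty: Δp = ℏ/(2Δx) = 5.550e-21 kg·m/s
3. Minimum kinetic energy:
   KE = (Δp)²/(2m) = (5.550e-21)²/(2 × 1.673e-27 kg)
   KE = 9.209e-15 J = 57.479 keV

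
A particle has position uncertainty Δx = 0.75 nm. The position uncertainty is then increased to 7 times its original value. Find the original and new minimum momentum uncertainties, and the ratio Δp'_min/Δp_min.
Original Δp_min = 7.030 × 10^-26 kg·m/s; new Δp'_min = 1.004 × 10^-26 kg·m/s; ratio Δp'_min/Δp_min = 1/7.

From the uncertainty principle ΔxΔp ≥ ℏ/2, the minimum momentum uncertainty is Δp_min = ℏ/(2Δx).

Original (Δx = 0.75 nm = 7.500e-10 m):
Δp_min = (1.055e-34 J·s)/(2 × 7.500e-10 m) = 7.030e-26 kg·m/s

When Δx → 7Δx:
Δp'_min = ℏ/(2 × 7Δx) = (1/7) × ℏ/(2Δx) = (1/7) × Δp_min
Δp'_min = 1/7 × 7.030e-26 kg·m/s = 1.004e-26 kg·m/s

Since Δp_min ∝ 1/Δx, when Δx is increased to 7 times its original value, Δp_min decreases to 1/7 of its original value.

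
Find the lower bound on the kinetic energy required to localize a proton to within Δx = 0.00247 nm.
850.277 meV

Localizing a particle requires giving it sufficient momentum uncertainty:

1. From uncertainty principle: Δp ≥ ℏ/(2Δx)
   Δp_min = (1.055e-34 J·s) / (2 × 2.470e-12 m)
   Δp_min = 2.135e-23 kg·m/s

2. This momentum uncertainty corresponds to kinetic energy:
   KE ≈ (Δp)²/(2m) = (2.135e-23)²/(2 × 1.673e-27 kg)
   KE = 1.362e-19 J = 850.277 meV

Tighter localization requires more energy.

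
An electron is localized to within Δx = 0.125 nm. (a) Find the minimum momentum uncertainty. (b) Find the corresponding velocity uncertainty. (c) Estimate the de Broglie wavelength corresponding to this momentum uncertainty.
(a) Δp_min = 4.218 × 10^-25 kg·m/s
(b) Δv_min = 463.071 km/s
(c) λ_dB = 1.571 nm

Step-by-step:

(a) From the uncertainty principle:
Δp_min = ℏ/(2Δx) = (1.055e-34 J·s)/(2 × 1.250e-10 m) = 4.218e-25 kg·m/s

(b) The velocity uncertainty:
Δv = Δp/m = (4.218e-25 kg·m/s)/(9.109e-31 kg) = 4.631e+05 m/s = 463.071 km/s

(c) The de Broglie wavelength for this momentum:
λ = h/p = (6.626e-34 J·s)/(4.218e-25 kg·m/s) = 1.571e-09 m = 1.571 nm

Note: The de Broglie wavelength is comparable to the localization size, as expected from wave-particle duality.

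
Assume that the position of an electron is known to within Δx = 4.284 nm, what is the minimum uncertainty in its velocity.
13.512 km/s

Using the Heisenberg uncertainty principle and Δp = mΔv:
ΔxΔp ≥ ℏ/2
Δx(mΔv) ≥ ℏ/2

The minimum uncertainty in velocity is:
Δv_min = ℏ/(2mΔx)
Δv_min = (1.055e-34 J·s) / (2 × 9.109e-31 kg × 4.284e-09 m)
Δv_min = 1.351e+04 m/s = 13.512 km/s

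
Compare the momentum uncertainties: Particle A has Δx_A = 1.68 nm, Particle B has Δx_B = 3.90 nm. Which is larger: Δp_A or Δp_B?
Particle A has the larger minimum momentum uncertainty, by a factor of 2.32.

For each particle, the minimum momentum uncertainty is Δp_min = ℏ/(2Δx):

Particle A: Δp_A = ℏ/(2×1.680e-09 m) = 3.139e-26 kg·m/s
Particle B: Δp_B = ℏ/(2×3.900e-09 m) = 1.352e-26 kg·m/s

Ratio: Δp_A/Δp_B = 2.32

Since Δp_min ∝ 1/Δx, the particle with smaller position uncertainty (A) has larger momentum uncertainty.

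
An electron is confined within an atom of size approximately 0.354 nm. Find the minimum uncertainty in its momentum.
1.490 × 10^-25 kg·m/s

Using the Heisenberg uncertainty principle:
ΔxΔp ≥ ℏ/2

With Δx ≈ L = 3.540e-10 m (the confinement size):
Δp_min = ℏ/(2Δx)
Δp_min = (1.055e-34 J·s) / (2 × 3.540e-10 m)
Δp_min = 1.490e-25 kg·m/s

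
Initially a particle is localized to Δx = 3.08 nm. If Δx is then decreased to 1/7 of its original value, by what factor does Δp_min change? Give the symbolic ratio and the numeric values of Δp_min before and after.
Original Δp_min = 1.712 × 10^-26 kg·m/s; new Δp'_min = 1.198 × 10^-25 kg·m/s; ratio Δp'_min/Δp_min = 7.

From the uncertainty principle ΔxΔp ≥ ℏ/2, the minimum momentum uncertainty is Δp_min = ℏ/(2Δx).

Original (Δx = 3.08 nm = 3.080e-09 m):
Δp_min = (1.055e-34 J·s)/(2 × 3.080e-09 m) = 1.712e-26 kg·m/s

When Δx → (1/7)Δx:
Δp'_min = ℏ/(2 × (1/7)Δx) = 7 × ℏ/(2Δx) = 7 × Δp_min
Δp'_min = 7 × 1.712e-26 kg·m/s = 1.198e-25 kg·m/s

Since Δp_min ∝ 1/Δx, when Δx is decreased to 1/7 of its original value, Δp_min increases to 7 times its original value.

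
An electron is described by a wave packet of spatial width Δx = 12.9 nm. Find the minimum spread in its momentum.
4.087 × 10^-27 kg·m/s

For a wave packet, the spatial width Δx and momentum spread Δp are related by the uncertainty principle:
ΔxΔp ≥ ℏ/2

The minimum momentum spread is:
Δp_min = ℏ/(2Δx)
Δp_min = (1.055e-34 J·s) / (2 × 1.290e-08 m)
Δp_min = 4.087e-27 kg·m/s

A wave packet cannot have both a well-defined position and well-defined momentum.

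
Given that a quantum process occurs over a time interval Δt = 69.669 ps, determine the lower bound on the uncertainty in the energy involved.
4.724 μeV

Using the energy-time uncertainty principle:
ΔEΔt ≥ ℏ/2

The minimum uncertainty in energy is:
ΔE_min = ℏ/(2Δt)
ΔE_min = (1.055e-34 J·s) / (2 × 6.967e-11 s)
ΔE_min = 7.568e-25 J = 4.724 μeV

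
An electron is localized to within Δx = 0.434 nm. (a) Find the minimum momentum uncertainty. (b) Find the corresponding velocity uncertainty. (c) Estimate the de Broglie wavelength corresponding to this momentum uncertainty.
(a) Δp_min = 1.215 × 10^-25 kg·m/s
(b) Δv_min = 133.373 km/s
(c) λ_dB = 5.454 nm

Step-by-step:

(a) From the uncertainty principle:
Δp_min = ℏ/(2Δx) = (1.055e-34 J·s)/(2 × 4.340e-10 m) = 1.215e-25 kg·m/s

(b) The velocity uncertainty:
Δv = Δp/m = (1.215e-25 kg·m/s)/(9.109e-31 kg) = 1.334e+05 m/s = 133.373 km/s

(c) The de Broglie wavelength for this momentum:
λ = h/p = (6.626e-34 J·s)/(1.215e-25 kg·m/s) = 5.454e-09 m = 5.454 nm

Note: The de Broglie wavelength is comparable to the localization size, as expected from wave-particle duality.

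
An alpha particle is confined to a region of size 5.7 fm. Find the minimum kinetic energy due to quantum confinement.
40.191 keV

Using the uncertainty principle:

1. Position uncertainty: Δx ≈ 5.700e-15 m
2. Minimum momentum uncertainty: Δp = ℏ/(2Δx) = 9.251e-21 kg·m/s
3. Minimum kinetic energy:
   KE = (Δp)²/(2m) = (9.251e-21)²/(2 × 6.645e-27 kg)
   KE = 6.439e-15 J = 40.191 keV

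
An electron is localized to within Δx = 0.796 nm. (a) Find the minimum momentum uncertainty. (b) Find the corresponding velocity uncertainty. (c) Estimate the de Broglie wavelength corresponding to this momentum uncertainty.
(a) Δp_min = 6.624 × 10^-26 kg·m/s
(b) Δv_min = 72.718 km/s
(c) λ_dB = 10.003 nm

Step-by-step:

(a) From the uncertainty principle:
Δp_min = ℏ/(2Δx) = (1.055e-34 J·s)/(2 × 7.960e-10 m) = 6.624e-26 kg·m/s

(b) The velocity uncertainty:
Δv = Δp/m = (6.624e-26 kg·m/s)/(9.109e-31 kg) = 7.272e+04 m/s = 72.718 km/s

(c) The de Broglie wavelength for this momentum:
λ = h/p = (6.626e-34 J·s)/(6.624e-26 kg·m/s) = 1.000e-08 m = 10.003 nm

Note: The de Broglie wavelength is comparable to the localization size, as expected from wave-particle duality.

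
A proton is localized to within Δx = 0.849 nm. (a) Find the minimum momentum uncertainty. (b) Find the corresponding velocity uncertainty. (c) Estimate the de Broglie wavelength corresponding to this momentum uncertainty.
(a) Δp_min = 6.211 × 10^-26 kg·m/s
(b) Δv_min = 37.131 m/s
(c) λ_dB = 10.669 nm

Step-by-step:

(a) From the uncertainty principle:
Δp_min = ℏ/(2Δx) = (1.055e-34 J·s)/(2 × 8.490e-10 m) = 6.211e-26 kg·m/s

(b) The velocity uncertainty:
Δv = Δp/m = (6.211e-26 kg·m/s)/(1.673e-27 kg) = 3.713e+01 m/s = 37.131 m/s

(c) The de Broglie wavelength for this momentum:
λ = h/p = (6.626e-34 J·s)/(6.211e-26 kg·m/s) = 1.067e-08 m = 10.669 nm

Note: The de Broglie wavelength is comparable to the localization size, as expected from wave-particle duality.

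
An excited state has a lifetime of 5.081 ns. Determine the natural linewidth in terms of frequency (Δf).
15.662 MHz

Using the energy-time uncertainty principle and E = hf:
ΔEΔt ≥ ℏ/2
hΔf·Δt ≥ ℏ/2

The minimum frequency uncertainty is:
Δf = ℏ/(2hτ) = 1/(4πτ)
Δf = 1/(4π × 5.081e-09 s)
Δf = 1.566e+07 Hz = 15.662 MHz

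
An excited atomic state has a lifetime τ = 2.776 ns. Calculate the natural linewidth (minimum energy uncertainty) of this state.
118.554 neV

Using the energy-time uncertainty principle:
ΔEΔt ≥ ℏ/2

The lifetime τ represents the time uncertainty Δt.
The natural linewidth (minimum energy uncertainty) is:

ΔE = ℏ/(2τ)
ΔE = (1.055e-34 J·s) / (2 × 2.776e-09 s)
ΔE = 1.899e-26 J = 118.554 neV

This natural linewidth limits the precision of spectroscopic measurements.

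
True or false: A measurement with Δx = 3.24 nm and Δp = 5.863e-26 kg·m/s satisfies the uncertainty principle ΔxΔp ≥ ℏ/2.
Yes, it satisfies the uncertainty principle.

Calculate the product ΔxΔp:
ΔxΔp = (3.240e-09 m) × (5.863e-26 kg·m/s)
ΔxΔp = 1.900e-34 J·s

Compare to the minimum allowed value ℏ/2:
ℏ/2 = 5.273e-35 J·s

Since ΔxΔp = 1.900e-34 J·s ≥ 5.273e-35 J·s = ℏ/2,
the measurement satisfies the uncertainty principle.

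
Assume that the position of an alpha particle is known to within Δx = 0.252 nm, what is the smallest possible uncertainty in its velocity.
31.490 m/s

Using the Heisenberg uncertainty principle and Δp = mΔv:
ΔxΔp ≥ ℏ/2
Δx(mΔv) ≥ ℏ/2

The minimum uncertainty in velocity is:
Δv_min = ℏ/(2mΔx)
Δv_min = (1.055e-34 J·s) / (2 × 6.645e-27 kg × 2.520e-10 m)
Δv_min = 3.149e+01 m/s = 31.490 m/s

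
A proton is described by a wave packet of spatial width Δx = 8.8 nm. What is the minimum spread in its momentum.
5.992 × 10^-27 kg·m/s

For a wave packet, the spatial width Δx and momentum spread Δp are related by the uncertainty principle:
ΔxΔp ≥ ℏ/2

The minimum momentum spread is:
Δp_min = ℏ/(2Δx)
Δp_min = (1.055e-34 J·s) / (2 × 8.800e-09 m)
Δp_min = 5.992e-27 kg·m/s

A wave packet cannot have both a well-defined position and well-defined momentum.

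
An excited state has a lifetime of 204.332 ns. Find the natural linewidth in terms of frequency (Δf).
389.452 kHz

Using the energy-time uncertainty principle and E = hf:
ΔEΔt ≥ ℏ/2
hΔf·Δt ≥ ℏ/2

The minimum frequency uncertainty is:
Δf = ℏ/(2hτ) = 1/(4πτ)
Δf = 1/(4π × 2.043e-07 s)
Δf = 3.895e+05 Hz = 389.452 kHz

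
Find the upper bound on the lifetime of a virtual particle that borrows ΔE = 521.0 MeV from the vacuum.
6.317 × 10^-25 s

Using the energy-time uncertainty principle:
ΔEΔt ≥ ℏ/2

For a virtual particle borrowing energy ΔE, the maximum lifetime is:
Δt_max = ℏ/(2ΔE)

Converting energy:
ΔE = 521.0 MeV = 8.347e-11 J

Δt_max = (1.055e-34 J·s) / (2 × 8.347e-11 J)
Δt_max = 6.317e-25 s = 6.317 × 10^-25 s

Virtual particles with higher borrowed energy exist for shorter times.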